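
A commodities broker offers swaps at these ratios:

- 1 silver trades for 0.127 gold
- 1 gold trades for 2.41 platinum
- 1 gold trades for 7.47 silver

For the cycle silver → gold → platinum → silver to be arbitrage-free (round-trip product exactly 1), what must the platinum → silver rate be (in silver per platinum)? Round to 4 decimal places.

3.2672

Known legs of the cycle: 0.127 × 2.41 = 0.30607
For no arbitrage the full-cycle product must be 1, so the missing rate is 1 / 0.30607 ≈ 3.267226.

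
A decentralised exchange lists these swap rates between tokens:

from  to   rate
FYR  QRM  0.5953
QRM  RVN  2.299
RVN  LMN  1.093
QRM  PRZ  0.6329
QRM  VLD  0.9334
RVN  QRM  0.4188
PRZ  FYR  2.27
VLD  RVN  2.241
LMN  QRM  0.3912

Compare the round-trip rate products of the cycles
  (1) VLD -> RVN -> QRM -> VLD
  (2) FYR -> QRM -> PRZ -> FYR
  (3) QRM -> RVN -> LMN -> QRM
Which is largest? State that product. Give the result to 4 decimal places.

(1) 2.241 × 0.4188 × 0.9334 = 0.87602
(2) 0.5953 × 0.6329 × 2.27 = 0.85526
(3) 2.299 × 1.093 × 0.3912 = 0.98301
Highest is cycle (3) at 0.9830 (≤1, no arbitrage).

0.9830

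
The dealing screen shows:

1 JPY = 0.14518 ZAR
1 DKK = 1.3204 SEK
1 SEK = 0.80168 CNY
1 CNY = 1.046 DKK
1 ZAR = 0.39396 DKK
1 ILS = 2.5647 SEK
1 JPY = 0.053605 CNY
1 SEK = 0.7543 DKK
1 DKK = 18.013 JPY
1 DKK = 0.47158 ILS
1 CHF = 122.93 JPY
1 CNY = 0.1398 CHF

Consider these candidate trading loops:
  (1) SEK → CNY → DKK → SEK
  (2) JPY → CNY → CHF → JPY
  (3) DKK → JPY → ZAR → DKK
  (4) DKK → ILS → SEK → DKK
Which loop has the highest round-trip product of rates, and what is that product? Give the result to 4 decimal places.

(1) 0.80168 × 1.046 × 1.3204 = 1.10723
(2) 0.053605 × 0.1398 × 122.93 = 0.92123
(3) 18.013 × 0.14518 × 0.39396 = 1.03026
(4) 0.47158 × 2.5647 × 0.7543 = 0.91230
Highest is cycle (1) at 1.1072 (>1, arbitrage).

1.1072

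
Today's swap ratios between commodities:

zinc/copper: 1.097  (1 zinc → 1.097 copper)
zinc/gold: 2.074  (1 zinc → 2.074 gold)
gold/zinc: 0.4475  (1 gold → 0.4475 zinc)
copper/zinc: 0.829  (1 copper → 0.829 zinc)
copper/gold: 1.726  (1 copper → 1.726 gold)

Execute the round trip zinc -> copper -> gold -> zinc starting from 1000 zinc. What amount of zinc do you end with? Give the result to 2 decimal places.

1000 zinc × 1.097 = 1097 copper
1097 copper × 1.726 = 1893.422 gold
1893.422 gold × 0.4475 = 847.306345 zinc

847.31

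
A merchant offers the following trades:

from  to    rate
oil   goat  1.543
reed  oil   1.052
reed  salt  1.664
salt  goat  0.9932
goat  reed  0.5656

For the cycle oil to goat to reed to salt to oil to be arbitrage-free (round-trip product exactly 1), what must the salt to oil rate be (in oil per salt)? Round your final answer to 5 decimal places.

0.68861

Known legs of the cycle: 1.543 × 0.5656 × 1.664 = 1.4522074112
For no arbitrage the full-cycle product must be 1, so the missing rate is 1 / 1.4522074112 ≈ 0.6886069.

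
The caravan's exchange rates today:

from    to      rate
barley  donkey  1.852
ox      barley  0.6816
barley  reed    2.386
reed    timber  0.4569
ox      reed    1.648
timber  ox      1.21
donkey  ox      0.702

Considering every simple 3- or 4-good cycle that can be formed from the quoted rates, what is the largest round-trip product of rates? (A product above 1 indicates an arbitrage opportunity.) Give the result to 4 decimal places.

reed→timber→ox→reed: 0.4569 × 1.21 × 1.648 = 0.91110
barley→reed→timber→ox→barley: 2.386 × 0.4569 × 1.21 × 0.6816 = 0.89910
barley→donkey→ox→barley: 1.852 × 0.702 × 0.6816 = 0.88615
Maximum is reed→timber→ox→reed at 0.9111; no arbitrage — every cycle loses value.

0.9111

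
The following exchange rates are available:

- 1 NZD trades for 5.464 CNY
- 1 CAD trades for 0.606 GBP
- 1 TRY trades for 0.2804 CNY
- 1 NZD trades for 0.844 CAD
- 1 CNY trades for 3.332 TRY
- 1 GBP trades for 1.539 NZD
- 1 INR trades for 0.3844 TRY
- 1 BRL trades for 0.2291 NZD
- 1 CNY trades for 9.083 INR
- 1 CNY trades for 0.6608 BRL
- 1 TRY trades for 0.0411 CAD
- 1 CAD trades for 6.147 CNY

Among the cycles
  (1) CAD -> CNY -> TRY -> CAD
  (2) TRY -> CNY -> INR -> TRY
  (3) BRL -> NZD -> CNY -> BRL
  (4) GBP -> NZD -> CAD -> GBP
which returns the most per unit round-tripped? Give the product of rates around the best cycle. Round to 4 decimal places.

(1) 6.147 × 3.332 × 0.0411 = 0.84180
(2) 0.2804 × 9.083 × 0.3844 = 0.97902
(3) 0.2291 × 5.464 × 0.6608 = 0.82719
(4) 1.539 × 0.844 × 0.606 = 0.78714
Highest is cycle (2) at 0.9790 (≤1, no arbitrage).

0.9790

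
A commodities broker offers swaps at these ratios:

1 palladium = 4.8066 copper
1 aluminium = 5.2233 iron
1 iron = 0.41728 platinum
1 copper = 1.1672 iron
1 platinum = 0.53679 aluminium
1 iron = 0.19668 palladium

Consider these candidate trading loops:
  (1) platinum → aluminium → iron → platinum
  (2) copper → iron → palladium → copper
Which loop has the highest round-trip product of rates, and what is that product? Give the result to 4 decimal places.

1.1700

(1) 0.53679 × 5.2233 × 0.41728 = 1.16998
(2) 1.1672 × 0.19668 × 4.8066 = 1.10343
Highest is cycle (1) at 1.1700 (>1, arbitrage).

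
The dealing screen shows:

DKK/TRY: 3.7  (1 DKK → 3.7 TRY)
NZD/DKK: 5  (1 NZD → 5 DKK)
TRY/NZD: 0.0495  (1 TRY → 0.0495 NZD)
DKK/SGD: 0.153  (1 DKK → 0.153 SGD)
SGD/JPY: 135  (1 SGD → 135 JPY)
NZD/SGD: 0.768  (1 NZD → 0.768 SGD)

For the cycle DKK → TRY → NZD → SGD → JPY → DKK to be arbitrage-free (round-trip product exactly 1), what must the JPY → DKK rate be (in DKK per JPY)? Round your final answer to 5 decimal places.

Known legs of the cycle: 3.7 × 0.0495 × 0.768 × 135 = 18.988992
For no arbitrage the full-cycle product must be 1, so the missing rate is 1 / 18.988992 ≈ 0.0526621.

0.05266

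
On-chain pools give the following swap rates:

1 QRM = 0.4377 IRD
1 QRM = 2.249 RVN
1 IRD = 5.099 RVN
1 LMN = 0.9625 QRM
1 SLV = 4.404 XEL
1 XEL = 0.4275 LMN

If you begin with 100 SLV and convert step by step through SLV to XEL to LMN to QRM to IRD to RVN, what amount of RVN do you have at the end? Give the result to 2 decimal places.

404.43

100 SLV × 4.404 = 440.4 XEL
440.4 XEL × 0.4275 = 188.271 LMN
188.271 LMN × 0.9625 = 181.2108375 QRM
181.2108375 QRM × 0.4377 = 79.31598357375 IRD
79.31598357375 IRD × 5.099 = 404.43220024255125 RVN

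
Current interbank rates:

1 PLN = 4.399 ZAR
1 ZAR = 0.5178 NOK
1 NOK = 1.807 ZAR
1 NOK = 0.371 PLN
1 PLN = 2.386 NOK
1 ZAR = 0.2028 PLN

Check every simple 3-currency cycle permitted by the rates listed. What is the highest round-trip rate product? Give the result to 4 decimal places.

0.8744

ZAR→PLN→NOK→ZAR: 0.2028 × 2.386 × 1.807 = 0.87437
ZAR→NOK→PLN→ZAR: 0.5178 × 0.371 × 4.399 = 0.84506
Maximum is ZAR→PLN→NOK→ZAR at 0.8744; no arbitrage — every cycle loses value.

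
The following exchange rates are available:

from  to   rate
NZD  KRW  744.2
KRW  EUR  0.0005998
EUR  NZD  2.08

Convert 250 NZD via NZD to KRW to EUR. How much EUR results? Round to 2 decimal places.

111.59

250 NZD × 744.2 = 186050 KRW
186050 KRW × 0.0005998 = 111.59279 EUR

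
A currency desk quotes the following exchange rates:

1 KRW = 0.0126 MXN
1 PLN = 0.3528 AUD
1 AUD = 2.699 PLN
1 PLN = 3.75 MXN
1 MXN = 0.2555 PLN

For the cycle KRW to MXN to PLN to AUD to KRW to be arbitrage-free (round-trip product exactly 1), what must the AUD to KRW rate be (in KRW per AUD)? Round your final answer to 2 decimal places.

880.46

Known legs of the cycle: 0.0126 × 0.2555 × 0.3528 = 0.00113576904
For no arbitrage the full-cycle product must be 1, so the missing rate is 1 / 0.00113576904 ≈ 880.4607.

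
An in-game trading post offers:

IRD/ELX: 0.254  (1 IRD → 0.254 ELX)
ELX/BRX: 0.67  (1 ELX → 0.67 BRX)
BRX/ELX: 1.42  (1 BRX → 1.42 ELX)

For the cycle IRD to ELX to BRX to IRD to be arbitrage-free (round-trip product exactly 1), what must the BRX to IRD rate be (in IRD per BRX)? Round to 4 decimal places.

5.8761

Known legs of the cycle: 0.254 × 0.67 = 0.17018
For no arbitrage the full-cycle product must be 1, so the missing rate is 1 / 0.17018 ≈ 5.876131.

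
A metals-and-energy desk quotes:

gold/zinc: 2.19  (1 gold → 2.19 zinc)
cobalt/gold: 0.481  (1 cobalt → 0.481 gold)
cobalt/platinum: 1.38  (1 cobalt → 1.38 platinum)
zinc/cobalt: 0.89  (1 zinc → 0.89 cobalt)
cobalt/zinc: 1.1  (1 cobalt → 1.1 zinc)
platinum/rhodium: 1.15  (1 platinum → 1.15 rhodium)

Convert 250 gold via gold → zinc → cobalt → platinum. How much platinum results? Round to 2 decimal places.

672.44

250 gold × 2.19 = 547.5 zinc
547.5 zinc × 0.89 = 487.275 cobalt
487.275 cobalt × 1.38 = 672.4395 platinum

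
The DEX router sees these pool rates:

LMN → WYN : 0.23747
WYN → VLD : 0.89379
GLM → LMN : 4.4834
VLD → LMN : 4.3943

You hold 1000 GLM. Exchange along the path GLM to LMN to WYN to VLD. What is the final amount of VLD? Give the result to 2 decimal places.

951.59

1000 GLM × 4.4834 = 4483.4 LMN
4483.4 LMN × 0.23747 = 1064.672998 WYN
1064.672998 WYN × 0.89379 = 951.59407888242 VLD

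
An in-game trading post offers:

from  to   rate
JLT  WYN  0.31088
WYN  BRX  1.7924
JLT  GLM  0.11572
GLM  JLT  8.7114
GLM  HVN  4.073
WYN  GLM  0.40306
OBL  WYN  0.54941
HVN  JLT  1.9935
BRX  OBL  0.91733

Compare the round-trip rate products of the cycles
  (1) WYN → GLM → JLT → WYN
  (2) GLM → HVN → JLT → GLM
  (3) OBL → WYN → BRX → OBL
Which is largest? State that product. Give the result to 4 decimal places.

(1) 0.40306 × 8.7114 × 0.31088 = 1.09157
(2) 4.073 × 1.9935 × 0.11572 = 0.93959
(3) 0.54941 × 1.7924 × 0.91733 = 0.90335
Highest is cycle (1) at 1.0916 (>1, arbitrage).

1.0916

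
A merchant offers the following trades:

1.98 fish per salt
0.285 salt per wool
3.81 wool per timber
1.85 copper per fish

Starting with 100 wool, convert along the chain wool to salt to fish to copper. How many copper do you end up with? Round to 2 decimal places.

104.40

100 wool × 0.285 = 28.5 salt
28.5 salt × 1.98 = 56.43 fish
56.43 fish × 1.85 = 104.3955 copper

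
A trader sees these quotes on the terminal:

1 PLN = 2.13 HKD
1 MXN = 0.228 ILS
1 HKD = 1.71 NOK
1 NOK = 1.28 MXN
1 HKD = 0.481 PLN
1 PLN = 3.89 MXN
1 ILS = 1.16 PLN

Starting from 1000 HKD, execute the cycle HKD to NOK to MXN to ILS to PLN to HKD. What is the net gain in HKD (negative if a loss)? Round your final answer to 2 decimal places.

233.04

1000 HKD × 1.71 = 1710 NOK
1710 NOK × 1.28 = 2188.8 MXN
2188.8 MXN × 0.228 = 499.0464 ILS
499.0464 ILS × 1.16 = 578.893824 PLN
578.893824 PLN × 2.13 = 1233.04384512 HKD
Net change: 1233.04384512 − 1000 = 233.04384512 HKD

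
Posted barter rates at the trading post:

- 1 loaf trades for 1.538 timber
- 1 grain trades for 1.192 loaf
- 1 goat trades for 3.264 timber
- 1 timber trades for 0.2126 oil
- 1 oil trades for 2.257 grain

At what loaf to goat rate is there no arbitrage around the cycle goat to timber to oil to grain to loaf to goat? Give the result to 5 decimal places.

0.53565

Known legs of the cycle: 3.264 × 0.2126 × 2.257 × 1.192 = 1.8669007266816
For no arbitrage the full-cycle product must be 1, so the missing rate is 1 / 1.8669007266816 ≈ 0.5356471.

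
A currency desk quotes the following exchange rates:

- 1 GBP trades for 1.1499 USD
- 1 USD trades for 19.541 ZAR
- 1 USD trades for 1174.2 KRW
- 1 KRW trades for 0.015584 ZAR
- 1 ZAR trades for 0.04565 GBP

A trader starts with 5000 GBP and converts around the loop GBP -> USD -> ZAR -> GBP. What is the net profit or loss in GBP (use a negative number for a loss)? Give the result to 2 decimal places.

5000 GBP × 1.1499 = 5749.5 USD
5749.5 USD × 19.541 = 112350.9795 ZAR
112350.9795 ZAR × 0.04565 = 5128.822214175 GBP
Net change: 5128.822214175 − 5000 = 128.822214175 GBP

128.82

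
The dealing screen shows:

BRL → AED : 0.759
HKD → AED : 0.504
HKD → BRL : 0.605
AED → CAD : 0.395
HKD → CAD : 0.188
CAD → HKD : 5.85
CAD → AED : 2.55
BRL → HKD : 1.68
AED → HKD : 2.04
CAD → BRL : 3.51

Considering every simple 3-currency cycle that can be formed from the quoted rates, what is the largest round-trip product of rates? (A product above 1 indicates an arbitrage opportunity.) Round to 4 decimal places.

HKD→AED→CAD→HKD: 0.504 × 0.395 × 5.85 = 1.16462
HKD→CAD→BRL→HKD: 0.188 × 3.51 × 1.68 = 1.10860
BRL→AED→CAD→BRL: 0.759 × 0.395 × 3.51 = 1.05232
HKD→CAD→AED→HKD: 0.188 × 2.55 × 2.04 = 0.97798
HKD→BRL→AED→HKD: 0.605 × 0.759 × 2.04 = 0.93676
Maximum is HKD→AED→CAD→HKD at 1.1646; arbitrage exists.

1.1646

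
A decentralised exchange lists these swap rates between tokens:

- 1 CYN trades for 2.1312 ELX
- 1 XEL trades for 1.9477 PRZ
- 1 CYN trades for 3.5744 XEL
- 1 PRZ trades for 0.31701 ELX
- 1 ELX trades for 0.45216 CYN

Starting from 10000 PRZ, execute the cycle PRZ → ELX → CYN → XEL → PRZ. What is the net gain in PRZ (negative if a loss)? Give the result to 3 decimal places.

-20.924

10000 PRZ × 0.31701 = 3170.1 ELX
3170.1 ELX × 0.45216 = 1433.392416 CYN
1433.392416 CYN × 3.5744 = 5123.5178517504 XEL
5123.5178517504 XEL × 1.9477 = 9979.07571985425408 PRZ
Net change: 9979.07571985425408 − 10000 = -20.92428014574592 PRZ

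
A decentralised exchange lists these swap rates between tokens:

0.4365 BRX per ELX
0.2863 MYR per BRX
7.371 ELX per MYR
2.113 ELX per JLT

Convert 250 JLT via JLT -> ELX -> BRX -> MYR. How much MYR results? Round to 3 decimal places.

66.015

250 JLT × 2.113 = 528.25 ELX
528.25 ELX × 0.4365 = 230.581125 BRX
230.581125 BRX × 0.2863 = 66.0153760875 MYR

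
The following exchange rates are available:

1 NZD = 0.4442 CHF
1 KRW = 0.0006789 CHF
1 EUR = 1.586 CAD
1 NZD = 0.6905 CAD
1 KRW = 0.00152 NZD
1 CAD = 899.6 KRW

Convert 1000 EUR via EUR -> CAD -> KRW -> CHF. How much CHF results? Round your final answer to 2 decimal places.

1000 EUR × 1.586 = 1586 CAD
1586 CAD × 899.6 = 1426765.6 KRW
1426765.6 KRW × 0.0006789 = 968.63116584 CHF

968.63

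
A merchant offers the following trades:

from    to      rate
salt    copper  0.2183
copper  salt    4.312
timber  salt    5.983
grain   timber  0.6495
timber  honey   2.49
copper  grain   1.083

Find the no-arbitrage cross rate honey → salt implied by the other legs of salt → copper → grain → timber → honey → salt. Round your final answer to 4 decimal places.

Known legs of the cycle: 0.2183 × 1.083 × 0.6495 × 2.49 = 0.3823496481195
For no arbitrage the full-cycle product must be 1, so the missing rate is 1 / 0.3823496481195 ≈ 2.615407.

2.6154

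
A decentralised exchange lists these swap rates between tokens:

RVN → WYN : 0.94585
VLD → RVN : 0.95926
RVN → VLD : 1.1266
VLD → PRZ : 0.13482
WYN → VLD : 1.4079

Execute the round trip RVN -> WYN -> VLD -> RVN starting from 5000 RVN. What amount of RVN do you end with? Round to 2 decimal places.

6387.05

5000 RVN × 0.94585 = 4729.25 WYN
4729.25 WYN × 1.4079 = 6658.311075 VLD
6658.311075 VLD × 0.95926 = 6387.0514818045 RVN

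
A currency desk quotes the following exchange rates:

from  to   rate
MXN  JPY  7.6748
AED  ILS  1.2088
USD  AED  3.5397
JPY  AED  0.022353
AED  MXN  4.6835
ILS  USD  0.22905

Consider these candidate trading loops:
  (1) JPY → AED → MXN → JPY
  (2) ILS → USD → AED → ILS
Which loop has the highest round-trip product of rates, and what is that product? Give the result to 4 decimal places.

0.9801

(1) 0.022353 × 4.6835 × 7.6748 = 0.80348
(2) 0.22905 × 3.5397 × 1.2088 = 0.98006
Highest is cycle (2) at 0.9801 (≤1, no arbitrage).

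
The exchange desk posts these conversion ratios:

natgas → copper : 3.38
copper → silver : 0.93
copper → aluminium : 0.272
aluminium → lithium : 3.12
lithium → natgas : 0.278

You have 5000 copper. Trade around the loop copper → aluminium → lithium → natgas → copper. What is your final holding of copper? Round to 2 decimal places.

3987.08

5000 copper × 0.272 = 1360 aluminium
1360 aluminium × 3.12 = 4243.2 lithium
4243.2 lithium × 0.278 = 1179.6096 natgas
1179.6096 natgas × 3.38 = 3987.080448 copper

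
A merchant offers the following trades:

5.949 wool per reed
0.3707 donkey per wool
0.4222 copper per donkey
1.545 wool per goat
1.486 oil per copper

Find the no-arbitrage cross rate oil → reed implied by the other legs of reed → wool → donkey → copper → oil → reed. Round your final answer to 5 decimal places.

0.72276

Known legs of the cycle: 5.949 × 0.3707 × 0.4222 × 1.486 = 1.38357782664156
For no arbitrage the full-cycle product must be 1, so the missing rate is 1 / 1.38357782664156 ≈ 0.7227638.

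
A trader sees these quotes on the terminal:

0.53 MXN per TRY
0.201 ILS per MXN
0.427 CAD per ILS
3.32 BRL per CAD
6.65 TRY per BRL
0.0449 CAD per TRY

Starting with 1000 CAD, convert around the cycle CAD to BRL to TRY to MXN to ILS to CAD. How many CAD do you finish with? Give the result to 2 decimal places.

1000 CAD × 3.32 = 3320 BRL
3320 BRL × 6.65 = 22078 TRY
22078 TRY × 0.53 = 11701.34 MXN
11701.34 MXN × 0.201 = 2351.96934 ILS
2351.96934 ILS × 0.427 = 1004.29090818 CAD

1004.29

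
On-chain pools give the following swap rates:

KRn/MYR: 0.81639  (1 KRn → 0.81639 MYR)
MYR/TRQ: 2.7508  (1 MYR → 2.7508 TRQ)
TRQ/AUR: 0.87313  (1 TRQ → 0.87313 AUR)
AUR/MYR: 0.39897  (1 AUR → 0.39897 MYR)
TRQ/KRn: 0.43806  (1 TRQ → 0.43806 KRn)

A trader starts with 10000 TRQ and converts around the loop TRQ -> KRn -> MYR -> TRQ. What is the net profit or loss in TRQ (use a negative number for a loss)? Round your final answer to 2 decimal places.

-162.37

10000 TRQ × 0.43806 = 4380.6 KRn
4380.6 KRn × 0.81639 = 3576.278034 MYR
3576.278034 MYR × 2.7508 = 9837.6256159272 TRQ
Net change: 9837.6256159272 − 10000 = -162.3743840728 TRQ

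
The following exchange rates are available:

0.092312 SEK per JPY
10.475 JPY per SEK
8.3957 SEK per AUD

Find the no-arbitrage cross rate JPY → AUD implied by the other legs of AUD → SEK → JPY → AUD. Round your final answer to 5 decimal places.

0.01137

Known legs of the cycle: 8.3957 × 10.475 = 87.9449575
For no arbitrage the full-cycle product must be 1, so the missing rate is 1 / 87.9449575 ≈ 0.0113707.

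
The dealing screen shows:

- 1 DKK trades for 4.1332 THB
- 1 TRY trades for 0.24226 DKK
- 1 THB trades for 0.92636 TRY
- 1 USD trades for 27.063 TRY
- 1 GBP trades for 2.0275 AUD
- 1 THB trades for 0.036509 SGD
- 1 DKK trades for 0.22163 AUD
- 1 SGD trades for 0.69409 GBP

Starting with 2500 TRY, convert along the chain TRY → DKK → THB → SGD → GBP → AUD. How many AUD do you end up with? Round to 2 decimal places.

2500 TRY × 0.24226 = 605.65 DKK
605.65 DKK × 4.1332 = 2503.27258 THB
2503.27258 THB × 0.036509 = 91.39197862322 SGD
91.39197862322 SGD × 0.69409 = 63.4342584425907698 GBP
63.4342584425907698 GBP × 2.0275 = 128.6129589923527857695 AUD

128.61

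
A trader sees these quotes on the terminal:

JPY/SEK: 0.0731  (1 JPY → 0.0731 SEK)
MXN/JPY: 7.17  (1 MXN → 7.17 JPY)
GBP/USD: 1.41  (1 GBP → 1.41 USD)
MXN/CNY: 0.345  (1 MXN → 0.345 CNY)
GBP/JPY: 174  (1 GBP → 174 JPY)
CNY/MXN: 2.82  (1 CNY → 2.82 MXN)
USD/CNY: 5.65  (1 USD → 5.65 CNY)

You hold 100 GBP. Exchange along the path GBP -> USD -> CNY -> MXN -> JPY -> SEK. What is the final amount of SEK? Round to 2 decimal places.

1177.48

100 GBP × 1.41 = 141 USD
141 USD × 5.65 = 796.65 CNY
796.65 CNY × 2.82 = 2246.553 MXN
2246.553 MXN × 7.17 = 16107.78501 JPY
16107.78501 JPY × 0.0731 = 1177.479084231 SEK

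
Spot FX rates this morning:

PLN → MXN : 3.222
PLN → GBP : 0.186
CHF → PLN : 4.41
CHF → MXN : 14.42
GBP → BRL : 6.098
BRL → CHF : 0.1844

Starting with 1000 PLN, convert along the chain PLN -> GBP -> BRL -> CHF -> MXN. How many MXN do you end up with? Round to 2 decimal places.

3015.97

1000 PLN × 0.186 = 186 GBP
186 GBP × 6.098 = 1134.228 BRL
1134.228 BRL × 0.1844 = 209.1516432 CHF
209.1516432 CHF × 14.42 = 3015.966694944 MXN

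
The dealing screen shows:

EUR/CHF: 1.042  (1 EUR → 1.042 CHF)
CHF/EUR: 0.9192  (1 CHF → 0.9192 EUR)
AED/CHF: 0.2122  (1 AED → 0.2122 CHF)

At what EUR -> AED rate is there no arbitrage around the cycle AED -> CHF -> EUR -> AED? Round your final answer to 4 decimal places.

5.1268

Known legs of the cycle: 0.2122 × 0.9192 = 0.19505424
For no arbitrage the full-cycle product must be 1, so the missing rate is 1 / 0.19505424 ≈ 5.126779.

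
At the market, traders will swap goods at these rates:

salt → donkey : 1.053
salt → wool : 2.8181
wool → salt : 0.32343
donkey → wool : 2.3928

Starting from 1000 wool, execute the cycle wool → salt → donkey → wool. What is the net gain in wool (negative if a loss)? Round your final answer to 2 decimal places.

-185.08

1000 wool × 0.32343 = 323.43 salt
323.43 salt × 1.053 = 340.57179 donkey
340.57179 donkey × 2.3928 = 814.920179112 wool
Net change: 814.920179112 − 1000 = -185.079820888 wool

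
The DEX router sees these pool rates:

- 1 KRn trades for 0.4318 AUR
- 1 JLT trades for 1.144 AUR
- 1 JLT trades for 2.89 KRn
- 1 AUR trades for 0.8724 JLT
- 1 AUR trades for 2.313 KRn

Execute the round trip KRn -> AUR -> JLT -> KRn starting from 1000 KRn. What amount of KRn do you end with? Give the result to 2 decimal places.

1000 KRn × 0.4318 = 431.8 AUR
431.8 AUR × 0.8724 = 376.70232 JLT
376.70232 JLT × 2.89 = 1088.6697048 KRn

1088.67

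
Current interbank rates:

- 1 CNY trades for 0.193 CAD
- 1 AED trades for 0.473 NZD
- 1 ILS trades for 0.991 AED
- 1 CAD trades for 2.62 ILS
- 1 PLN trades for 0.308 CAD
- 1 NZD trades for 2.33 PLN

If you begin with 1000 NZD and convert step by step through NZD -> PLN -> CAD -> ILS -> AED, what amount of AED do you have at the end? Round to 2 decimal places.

1000 NZD × 2.33 = 2330 PLN
2330 PLN × 0.308 = 717.64 CAD
717.64 CAD × 2.62 = 1880.2168 ILS
1880.2168 ILS × 0.991 = 1863.2948488 AED

1863.29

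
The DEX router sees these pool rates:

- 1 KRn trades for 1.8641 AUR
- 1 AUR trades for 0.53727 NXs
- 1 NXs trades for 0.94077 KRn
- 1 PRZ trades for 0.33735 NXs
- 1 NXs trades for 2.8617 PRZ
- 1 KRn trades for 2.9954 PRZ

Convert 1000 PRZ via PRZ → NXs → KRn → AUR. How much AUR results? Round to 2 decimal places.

591.61

1000 PRZ × 0.33735 = 337.35 NXs
337.35 NXs × 0.94077 = 317.3687595 KRn
317.3687595 KRn × 1.8641 = 591.60710458395 AUR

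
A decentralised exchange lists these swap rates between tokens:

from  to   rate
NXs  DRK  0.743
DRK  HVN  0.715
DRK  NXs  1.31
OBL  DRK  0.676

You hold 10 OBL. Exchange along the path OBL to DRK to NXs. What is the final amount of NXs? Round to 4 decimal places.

10 OBL × 0.676 = 6.76 DRK
6.76 DRK × 1.31 = 8.8556 NXs

8.8556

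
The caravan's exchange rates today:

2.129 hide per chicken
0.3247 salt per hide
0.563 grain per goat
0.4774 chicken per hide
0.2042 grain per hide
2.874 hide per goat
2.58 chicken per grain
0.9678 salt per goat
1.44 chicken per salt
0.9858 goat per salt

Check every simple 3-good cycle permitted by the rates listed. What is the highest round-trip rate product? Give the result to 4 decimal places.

1.1216

chicken→hide→grain→chicken: 2.129 × 0.2042 × 2.58 = 1.12163
chicken→hide→salt→chicken: 2.129 × 0.3247 × 1.44 = 0.99545
goat→hide→salt→goat: 2.874 × 0.3247 × 0.9858 = 0.91994
Maximum is chicken→hide→grain→chicken at 1.1216; arbitrage exists.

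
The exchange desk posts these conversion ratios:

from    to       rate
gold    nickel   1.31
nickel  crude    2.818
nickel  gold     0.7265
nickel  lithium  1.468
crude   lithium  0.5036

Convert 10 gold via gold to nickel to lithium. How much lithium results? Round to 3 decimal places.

19.231

10 gold × 1.31 = 13.1 nickel
13.1 nickel × 1.468 = 19.2308 lithium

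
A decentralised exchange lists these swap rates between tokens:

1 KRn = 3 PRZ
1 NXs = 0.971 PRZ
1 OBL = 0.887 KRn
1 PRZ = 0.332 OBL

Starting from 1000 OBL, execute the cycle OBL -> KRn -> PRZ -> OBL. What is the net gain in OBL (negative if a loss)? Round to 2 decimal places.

1000 OBL × 0.887 = 887 KRn
887 KRn × 3 = 2661 PRZ
2661 PRZ × 0.332 = 883.452 OBL
Net change: 883.452 − 1000 = -116.548 OBL

-116.55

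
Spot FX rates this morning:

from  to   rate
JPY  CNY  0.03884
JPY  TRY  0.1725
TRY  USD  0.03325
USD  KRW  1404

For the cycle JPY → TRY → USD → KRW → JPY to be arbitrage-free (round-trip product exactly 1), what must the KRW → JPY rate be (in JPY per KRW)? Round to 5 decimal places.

Known legs of the cycle: 0.1725 × 0.03325 × 1404 = 8.0528175
For no arbitrage the full-cycle product must be 1, so the missing rate is 1 / 8.0528175 ≈ 0.1241801.

0.12418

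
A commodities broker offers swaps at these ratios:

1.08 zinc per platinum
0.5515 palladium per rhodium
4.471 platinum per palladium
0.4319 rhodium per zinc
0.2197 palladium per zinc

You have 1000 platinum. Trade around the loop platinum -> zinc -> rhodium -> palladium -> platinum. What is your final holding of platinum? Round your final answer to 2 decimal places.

1000 platinum × 1.08 = 1080 zinc
1080 zinc × 0.4319 = 466.452 rhodium
466.452 rhodium × 0.5515 = 257.248278 palladium
257.248278 palladium × 4.471 = 1150.157050938 platinum

1150.16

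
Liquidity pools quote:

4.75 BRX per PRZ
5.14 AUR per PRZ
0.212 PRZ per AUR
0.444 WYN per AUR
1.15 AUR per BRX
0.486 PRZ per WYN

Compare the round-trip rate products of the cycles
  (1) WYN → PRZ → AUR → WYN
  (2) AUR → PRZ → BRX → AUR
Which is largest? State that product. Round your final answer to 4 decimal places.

(1) 0.486 × 5.14 × 0.444 = 1.10913
(2) 0.212 × 4.75 × 1.15 = 1.15805
Highest is cycle (2) at 1.1581 (>1, arbitrage).

1.1581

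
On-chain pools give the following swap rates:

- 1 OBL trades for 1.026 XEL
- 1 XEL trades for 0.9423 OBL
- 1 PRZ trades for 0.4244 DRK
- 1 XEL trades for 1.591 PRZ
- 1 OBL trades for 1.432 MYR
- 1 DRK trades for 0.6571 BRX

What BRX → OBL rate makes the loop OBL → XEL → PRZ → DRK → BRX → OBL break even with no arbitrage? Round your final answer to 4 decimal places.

2.1967

Known legs of the cycle: 1.026 × 1.591 × 0.4244 × 0.6571 = 0.45522319528584
For no arbitrage the full-cycle product must be 1, so the missing rate is 1 / 0.45522319528584 ≈ 2.196725.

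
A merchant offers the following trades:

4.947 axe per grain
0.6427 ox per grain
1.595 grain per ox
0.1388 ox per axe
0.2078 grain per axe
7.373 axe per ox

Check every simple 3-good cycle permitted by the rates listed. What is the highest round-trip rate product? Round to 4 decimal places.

1.0952

grain→axe→ox→grain: 4.947 × 0.1388 × 1.595 = 1.09520
grain→ox→axe→grain: 0.6427 × 7.373 × 0.2078 = 0.98469
Maximum is grain→axe→ox→grain at 1.0952; arbitrage exists.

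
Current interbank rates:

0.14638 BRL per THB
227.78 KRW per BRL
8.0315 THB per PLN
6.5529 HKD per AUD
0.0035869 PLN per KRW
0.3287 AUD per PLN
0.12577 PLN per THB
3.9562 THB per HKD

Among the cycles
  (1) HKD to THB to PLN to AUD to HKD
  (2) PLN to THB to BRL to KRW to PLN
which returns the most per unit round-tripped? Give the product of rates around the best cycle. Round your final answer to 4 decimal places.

(1) 3.9562 × 0.12577 × 0.3287 × 6.5529 = 1.07174
(2) 8.0315 × 0.14638 × 227.78 × 0.0035869 = 0.96054
Highest is cycle (1) at 1.0717 (>1, arbitrage).

1.0717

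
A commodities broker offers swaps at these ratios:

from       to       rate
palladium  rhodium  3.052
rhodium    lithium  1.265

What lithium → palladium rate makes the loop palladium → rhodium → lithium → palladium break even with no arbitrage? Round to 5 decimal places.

Known legs of the cycle: 3.052 × 1.265 = 3.86078
For no arbitrage the full-cycle product must be 1, so the missing rate is 1 / 3.86078 ≈ 0.2590150.

0.25902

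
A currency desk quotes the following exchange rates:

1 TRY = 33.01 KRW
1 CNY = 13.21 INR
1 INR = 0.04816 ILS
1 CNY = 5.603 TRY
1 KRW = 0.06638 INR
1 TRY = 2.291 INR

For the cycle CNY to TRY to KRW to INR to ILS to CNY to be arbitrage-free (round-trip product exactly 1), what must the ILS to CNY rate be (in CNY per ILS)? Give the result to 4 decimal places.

1.6913

Known legs of the cycle: 5.603 × 33.01 × 0.06638 × 0.04816 = 0.591275485169824
For no arbitrage the full-cycle product must be 1, so the missing rate is 1 / 0.591275485169824 ≈ 1.691259.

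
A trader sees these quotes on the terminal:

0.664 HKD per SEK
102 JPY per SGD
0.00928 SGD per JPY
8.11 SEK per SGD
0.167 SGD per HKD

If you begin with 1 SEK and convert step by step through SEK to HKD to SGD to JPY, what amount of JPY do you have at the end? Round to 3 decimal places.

11.311

1 SEK × 0.664 = 0.664 HKD
0.664 HKD × 0.167 = 0.110888 SGD
0.110888 SGD × 102 = 11.310576 JPY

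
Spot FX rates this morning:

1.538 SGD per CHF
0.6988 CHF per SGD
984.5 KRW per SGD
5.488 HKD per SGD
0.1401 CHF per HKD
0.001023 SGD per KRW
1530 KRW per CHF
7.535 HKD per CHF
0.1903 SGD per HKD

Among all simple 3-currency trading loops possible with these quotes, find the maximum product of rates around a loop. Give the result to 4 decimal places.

1.1825

CHF→SGD→HKD→CHF: 1.538 × 5.488 × 0.1401 = 1.18252
CHF→KRW→SGD→CHF: 1530 × 0.001023 × 0.6988 = 1.09375
CHF→HKD→SGD→CHF: 7.535 × 0.1903 × 0.6988 = 1.00202
Maximum is CHF→SGD→HKD→CHF at 1.1825; arbitrage exists.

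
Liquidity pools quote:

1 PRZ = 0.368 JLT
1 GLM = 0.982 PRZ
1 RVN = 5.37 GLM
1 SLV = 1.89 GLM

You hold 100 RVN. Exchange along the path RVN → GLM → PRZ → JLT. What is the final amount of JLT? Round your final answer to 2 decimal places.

100 RVN × 5.37 = 537 GLM
537 GLM × 0.982 = 527.334 PRZ
527.334 PRZ × 0.368 = 194.058912 JLT

194.06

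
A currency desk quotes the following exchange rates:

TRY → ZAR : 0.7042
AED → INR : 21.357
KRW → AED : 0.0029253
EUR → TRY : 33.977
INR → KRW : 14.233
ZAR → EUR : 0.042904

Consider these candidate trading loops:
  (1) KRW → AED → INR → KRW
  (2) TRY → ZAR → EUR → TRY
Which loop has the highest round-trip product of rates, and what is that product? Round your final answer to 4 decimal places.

(1) 0.0029253 × 21.357 × 14.233 = 0.88922
(2) 0.7042 × 0.042904 × 33.977 = 1.02655
Highest is cycle (2) at 1.0265 (>1, arbitrage).

1.0265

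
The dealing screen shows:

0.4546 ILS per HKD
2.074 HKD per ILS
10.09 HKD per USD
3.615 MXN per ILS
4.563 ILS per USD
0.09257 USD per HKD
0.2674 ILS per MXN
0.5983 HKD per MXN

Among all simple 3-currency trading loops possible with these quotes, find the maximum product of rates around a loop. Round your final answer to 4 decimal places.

ILS→MXN→HKD→ILS: 3.615 × 0.5983 × 0.4546 = 0.98323
ILS→HKD→USD→ILS: 2.074 × 0.09257 × 4.563 = 0.87605
Maximum is ILS→MXN→HKD→ILS at 0.9832; no arbitrage — every cycle loses value.

0.9832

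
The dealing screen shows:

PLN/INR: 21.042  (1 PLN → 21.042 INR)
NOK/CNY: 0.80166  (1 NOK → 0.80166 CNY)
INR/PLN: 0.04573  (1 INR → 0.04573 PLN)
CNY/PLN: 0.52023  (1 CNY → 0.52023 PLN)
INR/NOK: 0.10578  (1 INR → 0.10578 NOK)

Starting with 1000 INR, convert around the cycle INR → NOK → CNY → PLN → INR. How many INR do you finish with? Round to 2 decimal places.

1000 INR × 0.10578 = 105.78 NOK
105.78 NOK × 0.80166 = 84.7995948 CNY
84.7995948 CNY × 0.52023 = 44.115293202804 PLN
44.115293202804 PLN × 21.042 = 928.273999573401768 INR

928.27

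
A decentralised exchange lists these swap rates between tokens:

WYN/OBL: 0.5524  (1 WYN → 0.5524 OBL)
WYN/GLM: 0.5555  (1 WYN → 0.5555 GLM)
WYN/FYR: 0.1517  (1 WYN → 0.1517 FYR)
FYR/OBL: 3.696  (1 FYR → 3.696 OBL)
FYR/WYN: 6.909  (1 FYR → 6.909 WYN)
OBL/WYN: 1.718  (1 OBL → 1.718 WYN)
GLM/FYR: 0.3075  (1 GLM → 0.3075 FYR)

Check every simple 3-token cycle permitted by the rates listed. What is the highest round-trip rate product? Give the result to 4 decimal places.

1.1802

FYR→WYN→GLM→FYR: 6.909 × 0.5555 × 0.3075 = 1.18017
FYR→OBL→WYN→FYR: 3.696 × 1.718 × 0.1517 = 0.96325
Maximum is FYR→WYN→GLM→FYR at 1.1802; arbitrage exists.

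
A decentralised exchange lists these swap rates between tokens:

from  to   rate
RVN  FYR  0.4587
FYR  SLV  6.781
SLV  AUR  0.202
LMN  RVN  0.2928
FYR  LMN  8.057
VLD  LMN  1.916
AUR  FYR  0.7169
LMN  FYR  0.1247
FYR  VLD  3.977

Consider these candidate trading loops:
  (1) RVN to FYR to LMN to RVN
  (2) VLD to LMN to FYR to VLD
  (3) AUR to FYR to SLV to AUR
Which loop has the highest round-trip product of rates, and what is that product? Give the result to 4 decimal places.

1.0821

(1) 0.4587 × 8.057 × 0.2928 = 1.08211
(2) 1.916 × 0.1247 × 3.977 = 0.95021
(3) 0.7169 × 6.781 × 0.202 = 0.98198
Highest is cycle (1) at 1.0821 (>1, arbitrage).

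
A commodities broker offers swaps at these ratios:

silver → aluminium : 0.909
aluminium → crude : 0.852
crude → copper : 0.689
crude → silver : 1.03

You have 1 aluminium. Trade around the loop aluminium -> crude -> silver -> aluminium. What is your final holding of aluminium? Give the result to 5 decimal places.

0.79770

1 aluminium × 0.852 = 0.852 crude
0.852 crude × 1.03 = 0.87756 silver
0.87756 silver × 0.909 = 0.79770204 aluminium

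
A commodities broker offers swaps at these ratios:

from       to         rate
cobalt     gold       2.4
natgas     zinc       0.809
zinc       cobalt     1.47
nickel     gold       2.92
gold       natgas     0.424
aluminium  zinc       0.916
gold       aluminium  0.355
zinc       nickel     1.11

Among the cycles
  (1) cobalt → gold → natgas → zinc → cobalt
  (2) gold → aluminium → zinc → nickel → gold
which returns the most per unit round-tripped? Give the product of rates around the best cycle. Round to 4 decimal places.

(1) 2.4 × 0.424 × 0.809 × 1.47 = 1.21016
(2) 0.355 × 0.916 × 1.11 × 2.92 = 1.05397
Highest is cycle (1) at 1.2102 (>1, arbitrage).

1.2102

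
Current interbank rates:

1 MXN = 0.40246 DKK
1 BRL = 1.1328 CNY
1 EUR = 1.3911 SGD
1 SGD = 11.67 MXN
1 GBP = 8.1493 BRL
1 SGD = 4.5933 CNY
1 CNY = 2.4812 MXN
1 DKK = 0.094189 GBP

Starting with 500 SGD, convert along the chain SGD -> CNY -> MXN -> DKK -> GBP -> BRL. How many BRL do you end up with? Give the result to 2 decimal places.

1760.35

500 SGD × 4.5933 = 2296.65 CNY
2296.65 CNY × 2.4812 = 5698.44798 MXN
5698.44798 MXN × 0.40246 = 2293.3973740308 DKK
2293.3973740308 DKK × 0.094189 = 216.0128052625870212 GBP
216.0128052625870212 GBP × 8.1493 = 1760.35315392640041186516 BRL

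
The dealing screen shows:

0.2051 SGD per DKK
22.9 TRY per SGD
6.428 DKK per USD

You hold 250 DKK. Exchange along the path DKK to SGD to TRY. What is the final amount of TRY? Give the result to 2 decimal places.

1174.20

250 DKK × 0.2051 = 51.275 SGD
51.275 SGD × 22.9 = 1174.1975 TRY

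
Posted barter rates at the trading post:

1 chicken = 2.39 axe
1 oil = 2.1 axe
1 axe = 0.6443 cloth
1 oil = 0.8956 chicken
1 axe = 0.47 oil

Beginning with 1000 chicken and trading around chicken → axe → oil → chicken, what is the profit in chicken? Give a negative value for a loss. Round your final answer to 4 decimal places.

1000 chicken × 2.39 = 2390 axe
2390 axe × 0.47 = 1123.3 oil
1123.3 oil × 0.8956 = 1006.02748 chicken
Net change: 1006.02748 − 1000 = 6.02748 chicken

6.0275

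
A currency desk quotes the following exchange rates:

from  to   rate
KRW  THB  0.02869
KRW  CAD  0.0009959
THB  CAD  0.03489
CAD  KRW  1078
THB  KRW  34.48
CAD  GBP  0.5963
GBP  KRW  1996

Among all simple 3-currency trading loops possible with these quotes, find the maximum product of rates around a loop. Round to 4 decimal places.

1.1853

GBP→KRW→CAD→GBP: 1996 × 0.0009959 × 0.5963 = 1.18533
CAD→KRW→THB→CAD: 1078 × 0.02869 × 0.03489 = 1.07907
Maximum is GBP→KRW→CAD→GBP at 1.1853; arbitrage exists.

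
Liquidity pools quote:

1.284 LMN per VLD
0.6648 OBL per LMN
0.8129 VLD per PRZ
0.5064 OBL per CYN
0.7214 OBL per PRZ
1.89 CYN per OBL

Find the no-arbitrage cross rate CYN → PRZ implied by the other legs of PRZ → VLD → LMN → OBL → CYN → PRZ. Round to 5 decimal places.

0.76251

Known legs of the cycle: 0.8129 × 1.284 × 0.6648 × 1.89 = 1.3114597380192
For no arbitrage the full-cycle product must be 1, so the missing rate is 1 / 1.3114597380192 ≈ 0.7625091.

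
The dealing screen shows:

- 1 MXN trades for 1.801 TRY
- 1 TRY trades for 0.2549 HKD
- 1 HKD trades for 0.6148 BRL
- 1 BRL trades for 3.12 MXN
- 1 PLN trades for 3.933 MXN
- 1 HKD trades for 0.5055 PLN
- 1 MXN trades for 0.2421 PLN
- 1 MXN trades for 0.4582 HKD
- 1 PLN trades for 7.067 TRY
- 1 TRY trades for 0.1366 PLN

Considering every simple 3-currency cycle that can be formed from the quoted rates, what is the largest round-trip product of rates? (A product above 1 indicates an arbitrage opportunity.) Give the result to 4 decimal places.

0.9676

TRY→PLN→MXN→TRY: 0.1366 × 3.933 × 1.801 = 0.96758
HKD→PLN→MXN→HKD: 0.5055 × 3.933 × 0.4582 = 0.91096
HKD→PLN→TRY→HKD: 0.5055 × 7.067 × 0.2549 = 0.91060
HKD→BRL→MXN→HKD: 0.6148 × 3.12 × 0.4582 = 0.87891
Maximum is TRY→PLN→MXN→TRY at 0.9676; no arbitrage — every cycle loses value.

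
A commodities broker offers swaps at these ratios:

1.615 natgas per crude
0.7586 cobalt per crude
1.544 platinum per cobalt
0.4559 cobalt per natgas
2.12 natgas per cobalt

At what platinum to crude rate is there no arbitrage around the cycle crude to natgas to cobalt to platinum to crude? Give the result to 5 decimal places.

Known legs of the cycle: 1.615 × 0.4559 × 1.544 = 1.136814004
For no arbitrage the full-cycle product must be 1, so the missing rate is 1 / 1.136814004 ≈ 0.8796514.

0.87965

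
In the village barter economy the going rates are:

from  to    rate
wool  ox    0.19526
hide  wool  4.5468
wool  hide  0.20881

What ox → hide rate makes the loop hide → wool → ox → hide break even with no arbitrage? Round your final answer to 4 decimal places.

1.1264

Known legs of the cycle: 4.5468 × 0.19526 = 0.887808168
For no arbitrage the full-cycle product must be 1, so the missing rate is 1 / 0.887808168 ≈ 1.126369.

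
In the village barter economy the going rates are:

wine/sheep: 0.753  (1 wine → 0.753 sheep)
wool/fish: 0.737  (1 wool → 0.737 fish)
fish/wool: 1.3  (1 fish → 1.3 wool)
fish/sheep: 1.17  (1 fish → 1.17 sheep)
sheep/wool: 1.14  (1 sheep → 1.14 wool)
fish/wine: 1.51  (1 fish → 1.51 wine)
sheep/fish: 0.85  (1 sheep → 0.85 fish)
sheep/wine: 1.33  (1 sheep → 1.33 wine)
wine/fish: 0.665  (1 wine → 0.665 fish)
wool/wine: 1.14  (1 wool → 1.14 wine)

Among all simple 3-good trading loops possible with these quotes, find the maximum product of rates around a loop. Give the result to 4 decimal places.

1.0348

fish→sheep→wine→fish: 1.17 × 1.33 × 0.665 = 1.03481
fish→wool→wine→fish: 1.3 × 1.14 × 0.665 = 0.98553
fish→sheep→wool→fish: 1.17 × 1.14 × 0.737 = 0.98301
wine→sheep→wool→wine: 0.753 × 1.14 × 1.14 = 0.97860
fish→wine→sheep→fish: 1.51 × 0.753 × 0.85 = 0.96648
Maximum is fish→sheep→wine→fish at 1.0348; arbitrage exists.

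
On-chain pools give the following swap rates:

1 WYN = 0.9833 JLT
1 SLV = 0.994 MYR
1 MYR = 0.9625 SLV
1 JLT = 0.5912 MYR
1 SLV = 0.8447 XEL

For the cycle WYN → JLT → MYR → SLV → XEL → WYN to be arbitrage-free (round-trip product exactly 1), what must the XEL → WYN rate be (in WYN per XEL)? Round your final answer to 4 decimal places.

2.1158

Known legs of the cycle: 0.9833 × 0.5912 × 0.9625 × 0.8447 = 0.4726326249953
For no arbitrage the full-cycle product must be 1, so the missing rate is 1 / 0.4726326249953 ≈ 2.115808.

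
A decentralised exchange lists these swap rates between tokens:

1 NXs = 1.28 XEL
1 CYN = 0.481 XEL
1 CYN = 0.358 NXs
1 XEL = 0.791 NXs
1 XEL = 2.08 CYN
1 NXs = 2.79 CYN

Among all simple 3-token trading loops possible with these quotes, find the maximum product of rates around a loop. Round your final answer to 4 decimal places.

1.0615

XEL→NXs→CYN→XEL: 0.791 × 2.79 × 0.481 = 1.06151
XEL→CYN→NXs→XEL: 2.08 × 0.358 × 1.28 = 0.95314
Maximum is XEL→NXs→CYN→XEL at 1.0615; arbitrage exists.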